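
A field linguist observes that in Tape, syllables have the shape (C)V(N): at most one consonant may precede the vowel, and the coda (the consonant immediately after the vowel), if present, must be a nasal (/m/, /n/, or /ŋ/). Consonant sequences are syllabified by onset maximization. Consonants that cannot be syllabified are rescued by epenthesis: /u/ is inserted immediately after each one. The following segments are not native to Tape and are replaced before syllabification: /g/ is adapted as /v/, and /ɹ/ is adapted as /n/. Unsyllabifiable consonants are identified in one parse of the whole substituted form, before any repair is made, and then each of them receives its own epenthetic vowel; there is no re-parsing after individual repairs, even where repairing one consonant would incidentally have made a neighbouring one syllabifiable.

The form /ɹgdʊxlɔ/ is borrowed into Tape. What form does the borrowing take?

nuvudʊxulɔ

Substitution: /ɹ/ → /n/, /g/ → /v/, giving /nvdʊxlɔ/.
Syllabifying with onset maximization leaves /n/, /v/, /x/ stranded (only a nasal (/m/, /n/, or /ŋ/) is licensed in coda position; onsets are limited to one consonant).
Inserting the epenthetic vowel yields /n/ → /nu/, /v/ → /vu/, /x/ → /xu/.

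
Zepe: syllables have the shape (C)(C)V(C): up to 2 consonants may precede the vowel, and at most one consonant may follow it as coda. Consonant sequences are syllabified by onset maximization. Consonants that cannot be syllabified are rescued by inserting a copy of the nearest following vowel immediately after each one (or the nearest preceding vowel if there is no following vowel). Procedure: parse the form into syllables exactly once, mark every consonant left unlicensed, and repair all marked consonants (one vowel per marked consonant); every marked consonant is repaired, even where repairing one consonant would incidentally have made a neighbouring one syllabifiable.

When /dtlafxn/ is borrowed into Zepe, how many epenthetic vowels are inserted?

3

The unsyllabifiable consonants are /d/, /x/, /n/; each receives one epenthetic vowel.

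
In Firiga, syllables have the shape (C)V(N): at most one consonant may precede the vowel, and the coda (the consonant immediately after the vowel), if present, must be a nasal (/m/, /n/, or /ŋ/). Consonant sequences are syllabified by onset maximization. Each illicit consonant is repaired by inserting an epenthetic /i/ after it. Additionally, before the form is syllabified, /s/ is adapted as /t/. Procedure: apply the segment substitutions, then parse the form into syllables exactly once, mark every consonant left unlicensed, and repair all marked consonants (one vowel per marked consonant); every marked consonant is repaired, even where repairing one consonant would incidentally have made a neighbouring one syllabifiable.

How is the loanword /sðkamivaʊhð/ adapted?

Substitution: /s/ → /t/, giving /tðkamivaʊhð/.
Under (C)V(N), the unsyllabifiable consonants are /t/, /ð/, /h/, /ð/ (only a nasal (/m/, /n/, or /ŋ/) is licensed in coda position; onsets are limited to one consonant).
Inserting the epenthetic vowel yields /t/ → /ti/, /ð/ → /ði/, /h/ → /hi/, /ð/ → /ði/.

tiðikamivaʊhiði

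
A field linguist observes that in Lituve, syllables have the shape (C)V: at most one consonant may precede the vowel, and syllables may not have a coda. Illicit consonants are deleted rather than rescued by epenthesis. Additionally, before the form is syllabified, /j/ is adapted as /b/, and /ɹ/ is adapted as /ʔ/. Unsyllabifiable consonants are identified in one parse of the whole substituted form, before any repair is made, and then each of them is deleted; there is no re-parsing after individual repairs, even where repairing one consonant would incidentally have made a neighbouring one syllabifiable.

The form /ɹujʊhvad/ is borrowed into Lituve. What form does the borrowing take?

Substitution: /ɹ/ → /ʔ/, /j/ → /b/, giving /ʔubʊhvad/.
The consonants /h/, /d/ cannot be parsed into a legal (C)V syllable (no codas are permitted; onsets are limited to one consonant).
Each unlicensed consonant is deleted: /h/, /d/.

ʔubʊva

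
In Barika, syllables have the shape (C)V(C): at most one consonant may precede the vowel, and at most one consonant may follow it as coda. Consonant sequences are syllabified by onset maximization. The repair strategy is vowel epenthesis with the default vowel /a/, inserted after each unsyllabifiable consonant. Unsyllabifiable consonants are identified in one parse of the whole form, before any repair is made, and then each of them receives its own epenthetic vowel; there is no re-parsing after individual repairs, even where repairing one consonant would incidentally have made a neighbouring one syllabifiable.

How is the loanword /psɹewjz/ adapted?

Under (C)V(C), the unsyllabifiable consonants are /p/, /s/, /j/, /z/ (at most one coda consonant is licensed; onsets are limited to one consonant).
Epenthesis after each stranded consonant: /p/ → /pa/, /s/ → /sa/, /j/ → /ja/, /z/ → /za/.

pasaɹewjaza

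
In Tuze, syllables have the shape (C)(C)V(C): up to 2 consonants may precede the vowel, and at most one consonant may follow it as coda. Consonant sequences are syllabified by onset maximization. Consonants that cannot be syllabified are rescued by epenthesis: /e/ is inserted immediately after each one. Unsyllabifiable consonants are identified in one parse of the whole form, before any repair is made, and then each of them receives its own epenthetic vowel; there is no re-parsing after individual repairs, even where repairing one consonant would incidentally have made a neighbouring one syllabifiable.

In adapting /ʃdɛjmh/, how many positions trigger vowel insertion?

2

The unsyllabifiable consonants are /m/, /h/; each receives one epenthetic vowel.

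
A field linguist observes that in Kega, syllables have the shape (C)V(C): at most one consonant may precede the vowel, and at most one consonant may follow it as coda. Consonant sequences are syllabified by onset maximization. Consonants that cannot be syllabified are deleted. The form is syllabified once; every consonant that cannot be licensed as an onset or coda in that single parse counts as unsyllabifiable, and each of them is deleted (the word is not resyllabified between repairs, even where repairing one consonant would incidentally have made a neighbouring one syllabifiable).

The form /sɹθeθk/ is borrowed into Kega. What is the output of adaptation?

θeθ

Under (C)V(C), the unsyllabifiable consonants are /s/, /ɹ/, /k/ (at most one coda consonant is licensed; onsets are limited to one consonant).
Deleting the stranded consonants removes /s/, /ɹ/, /k/.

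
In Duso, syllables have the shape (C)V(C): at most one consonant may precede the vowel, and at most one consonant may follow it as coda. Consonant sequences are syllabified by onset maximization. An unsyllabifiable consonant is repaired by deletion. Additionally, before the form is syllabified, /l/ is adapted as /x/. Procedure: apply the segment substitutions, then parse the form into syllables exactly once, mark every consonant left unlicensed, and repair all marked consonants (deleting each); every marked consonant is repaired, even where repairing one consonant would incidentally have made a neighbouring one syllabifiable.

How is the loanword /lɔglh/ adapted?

xɔg

Substitution: /l/ → /x/, giving /xɔgxh/.
Under (C)V(C), the unsyllabifiable consonants are /x/, /h/ (at most one coda consonant is licensed; onsets are limited to one consonant).
Deleting the stranded consonants removes /x/, /h/.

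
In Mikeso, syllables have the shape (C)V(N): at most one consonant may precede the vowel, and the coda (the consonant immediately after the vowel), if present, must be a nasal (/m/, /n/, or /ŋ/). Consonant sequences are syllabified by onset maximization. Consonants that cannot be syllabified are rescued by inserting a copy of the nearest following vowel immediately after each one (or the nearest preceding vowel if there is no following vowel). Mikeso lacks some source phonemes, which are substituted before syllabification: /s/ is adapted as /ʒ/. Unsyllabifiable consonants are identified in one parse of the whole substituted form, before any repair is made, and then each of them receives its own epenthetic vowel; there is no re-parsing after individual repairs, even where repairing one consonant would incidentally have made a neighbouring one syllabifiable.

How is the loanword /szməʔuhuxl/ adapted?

Substitution: /s/ → /ʒ/, giving /ʒzməʔuhuxl/.
Syllabifying with onset maximization leaves /ʒ/, /z/, /x/, /l/ stranded (only a nasal (/m/, /n/, or /ŋ/) is licensed in coda position; onsets are limited to one consonant).
Each unlicensed consonant becomes the onset of a new syllable: /ʒ/ → /ʒə/, /z/ → /zə/, /x/ → /xu/, /l/ → /lu/.

ʒəzəməʔuhuxulu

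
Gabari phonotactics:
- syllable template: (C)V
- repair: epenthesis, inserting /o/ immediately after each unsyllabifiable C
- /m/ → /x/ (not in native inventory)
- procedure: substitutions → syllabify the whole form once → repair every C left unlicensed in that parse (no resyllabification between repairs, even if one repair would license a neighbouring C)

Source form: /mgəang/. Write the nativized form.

xogəanogo

Substitution: /m/ → /x/, giving /xgəang/.
Syllabifying with onset maximization leaves /x/, /n/, /g/ stranded (no codas are permitted; onsets are limited to one consonant).
Epenthesis after each stranded consonant: /x/ → /xo/, /n/ → /no/, /g/ → /go/.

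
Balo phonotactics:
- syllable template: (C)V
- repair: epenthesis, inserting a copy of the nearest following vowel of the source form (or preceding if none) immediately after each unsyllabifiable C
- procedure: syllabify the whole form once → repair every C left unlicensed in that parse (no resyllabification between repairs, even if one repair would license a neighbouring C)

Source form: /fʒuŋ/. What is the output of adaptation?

fuʒuŋu

The consonants /f/, /ŋ/ cannot be parsed into a legal (C)V syllable (no codas are permitted; onsets are limited to one consonant).
Each unlicensed consonant becomes the onset of a new syllable: /f/ → /fu/, /ŋ/ → /ŋu/.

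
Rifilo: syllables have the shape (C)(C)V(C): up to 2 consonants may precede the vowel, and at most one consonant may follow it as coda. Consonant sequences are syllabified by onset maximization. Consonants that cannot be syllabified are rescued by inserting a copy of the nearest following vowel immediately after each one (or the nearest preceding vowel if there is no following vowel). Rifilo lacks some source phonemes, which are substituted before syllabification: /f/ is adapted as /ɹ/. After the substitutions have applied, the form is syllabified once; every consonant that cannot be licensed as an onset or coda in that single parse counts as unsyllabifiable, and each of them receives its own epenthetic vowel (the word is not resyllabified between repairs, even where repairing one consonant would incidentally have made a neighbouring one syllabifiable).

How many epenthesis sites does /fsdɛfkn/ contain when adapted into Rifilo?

3

After substitution the input is /ɹsdɛɹkn/.
The unsyllabifiable consonants are /ɹ/, /k/, /n/; each receives one epenthetic vowel.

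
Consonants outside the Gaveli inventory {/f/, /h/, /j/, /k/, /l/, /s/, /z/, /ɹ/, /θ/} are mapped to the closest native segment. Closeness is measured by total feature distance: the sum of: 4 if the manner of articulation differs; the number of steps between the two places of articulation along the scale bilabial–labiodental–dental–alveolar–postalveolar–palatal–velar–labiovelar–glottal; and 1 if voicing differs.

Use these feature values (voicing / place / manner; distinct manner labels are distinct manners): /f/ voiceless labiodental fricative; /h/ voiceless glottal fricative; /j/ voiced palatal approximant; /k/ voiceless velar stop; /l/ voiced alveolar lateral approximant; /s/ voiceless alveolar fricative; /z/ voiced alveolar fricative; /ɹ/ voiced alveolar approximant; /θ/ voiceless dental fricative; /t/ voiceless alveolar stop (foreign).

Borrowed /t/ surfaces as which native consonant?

k

/k/ is closest: same manner (stop), place distance 3 (alveolar→velar), same voicing; total 3. Next closest is /s/ at distance 4.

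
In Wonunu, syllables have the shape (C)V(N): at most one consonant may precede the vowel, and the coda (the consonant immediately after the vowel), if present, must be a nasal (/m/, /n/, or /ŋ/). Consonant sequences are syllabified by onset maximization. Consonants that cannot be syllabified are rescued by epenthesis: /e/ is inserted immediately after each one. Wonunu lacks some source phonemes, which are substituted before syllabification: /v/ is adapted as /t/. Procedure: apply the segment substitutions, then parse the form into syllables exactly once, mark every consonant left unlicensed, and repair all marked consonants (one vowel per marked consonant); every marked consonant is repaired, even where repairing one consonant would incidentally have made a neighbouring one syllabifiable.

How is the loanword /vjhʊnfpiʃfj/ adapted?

Substitution: /v/ → /t/, giving /tjhʊnfpiʃfj/.
The consonants /t/, /j/, /f/, /ʃ/, /f/, /j/ cannot be parsed into a legal (C)V(N) syllable (only a nasal (/m/, /n/, or /ŋ/) is licensed in coda position; onsets are limited to one consonant).
Inserting the epenthetic vowel yields /t/ → /te/, /j/ → /je/, /f/ → /fe/, /ʃ/ → /ʃe/, /f/ → /fe/, /j/ → /je/.

tejehʊnfepiʃefeje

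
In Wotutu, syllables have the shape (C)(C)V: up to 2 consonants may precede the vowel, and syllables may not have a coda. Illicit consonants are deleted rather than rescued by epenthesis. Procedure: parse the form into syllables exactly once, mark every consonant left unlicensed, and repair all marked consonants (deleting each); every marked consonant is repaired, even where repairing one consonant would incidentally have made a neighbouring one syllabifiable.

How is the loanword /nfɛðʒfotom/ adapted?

Syllabifying with onset maximization leaves /ð/, /m/ stranded (no codas are permitted; onsets may contain at most 2 consonants).
Deletion applies to /ð/, /m/.

nfɛʒfoto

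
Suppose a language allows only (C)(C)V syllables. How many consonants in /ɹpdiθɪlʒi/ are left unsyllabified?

1

Under (C)(C)V, the unsyllabifiable consonants are /ɹ/ (no codas are permitted; onsets may contain at most 2 consonants).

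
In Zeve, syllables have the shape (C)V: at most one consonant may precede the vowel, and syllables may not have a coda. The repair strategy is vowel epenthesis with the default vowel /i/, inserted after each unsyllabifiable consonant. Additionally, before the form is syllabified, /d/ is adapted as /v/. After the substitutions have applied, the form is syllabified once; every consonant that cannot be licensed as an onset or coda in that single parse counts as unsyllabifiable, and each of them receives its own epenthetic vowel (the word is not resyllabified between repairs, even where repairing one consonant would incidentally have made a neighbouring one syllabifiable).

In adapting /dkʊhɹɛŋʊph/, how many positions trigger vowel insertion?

After substitution the input is /vkʊhɹɛŋʊph/.
The unsyllabifiable consonants are /v/, /h/, /p/, /h/; each receives one epenthetic vowel.

4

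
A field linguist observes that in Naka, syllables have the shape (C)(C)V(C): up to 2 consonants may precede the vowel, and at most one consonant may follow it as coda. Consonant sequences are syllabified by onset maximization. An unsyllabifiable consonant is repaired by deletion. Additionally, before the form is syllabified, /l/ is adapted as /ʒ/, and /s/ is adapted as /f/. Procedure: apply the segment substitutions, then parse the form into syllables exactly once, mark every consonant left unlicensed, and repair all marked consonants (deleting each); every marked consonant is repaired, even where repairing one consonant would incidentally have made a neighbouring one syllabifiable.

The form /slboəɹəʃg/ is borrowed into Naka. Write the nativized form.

ʒboəɹəʃ

Substitution: /s/ → /f/, /l/ → /ʒ/, giving /fʒboəɹəʃg/.
Under (C)(C)V(C), the unsyllabifiable consonants are /f/, /g/ (at most one coda consonant is licensed; onsets may contain at most 2 consonants).
Deletion applies to /f/, /g/.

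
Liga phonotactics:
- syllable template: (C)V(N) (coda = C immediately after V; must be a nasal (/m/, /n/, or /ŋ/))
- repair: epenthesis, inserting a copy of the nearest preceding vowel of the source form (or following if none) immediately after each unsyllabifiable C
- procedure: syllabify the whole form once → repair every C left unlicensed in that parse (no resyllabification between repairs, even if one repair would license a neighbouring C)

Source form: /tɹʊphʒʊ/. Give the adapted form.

tʊɹʊpʊhʊʒʊ

The consonants /t/, /p/, /h/ cannot be parsed into a legal (C)V(N) syllable (only a nasal (/m/, /n/, or /ŋ/) is licensed in coda position; onsets are limited to one consonant).
Epenthesis after each stranded consonant: /t/ → /tʊ/, /p/ → /pʊ/, /h/ → /hʊ/.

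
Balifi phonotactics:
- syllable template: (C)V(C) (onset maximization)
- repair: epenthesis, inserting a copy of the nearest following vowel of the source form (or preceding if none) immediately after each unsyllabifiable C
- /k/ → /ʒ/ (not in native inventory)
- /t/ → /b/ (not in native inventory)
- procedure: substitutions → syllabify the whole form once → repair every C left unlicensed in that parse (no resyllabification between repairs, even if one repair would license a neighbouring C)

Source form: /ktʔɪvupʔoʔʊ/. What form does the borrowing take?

ʒɪbɪʔɪvupʔoʔʊ

Substitution: /k/ → /ʒ/, /t/ → /b/, giving /ʒbʔɪvupʔoʔʊ/.
Under (C)V(C), the unsyllabifiable consonants are /ʒ/, /b/ (at most one coda consonant is licensed; onsets are limited to one consonant).
Each unlicensed consonant becomes the onset of a new syllable: /ʒ/ → /ʒɪ/, /b/ → /bɪ/.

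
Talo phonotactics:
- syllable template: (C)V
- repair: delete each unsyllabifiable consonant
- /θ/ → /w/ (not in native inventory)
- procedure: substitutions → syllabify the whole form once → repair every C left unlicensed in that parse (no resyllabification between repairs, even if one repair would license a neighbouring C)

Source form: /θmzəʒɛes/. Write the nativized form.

zəʒɛe

Substitution: /θ/ → /w/, giving /wmzəʒɛes/.
Syllabifying with onset maximization leaves /w/, /m/, /s/ stranded (no codas are permitted; onsets are limited to one consonant).
Each unlicensed consonant is deleted: /w/, /m/, /s/.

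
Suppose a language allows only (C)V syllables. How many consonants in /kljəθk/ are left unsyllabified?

Under (C)V, the unsyllabifiable consonants are /k/, /l/, /θ/, /k/ (no codas are permitted; onsets are limited to one consonant).

4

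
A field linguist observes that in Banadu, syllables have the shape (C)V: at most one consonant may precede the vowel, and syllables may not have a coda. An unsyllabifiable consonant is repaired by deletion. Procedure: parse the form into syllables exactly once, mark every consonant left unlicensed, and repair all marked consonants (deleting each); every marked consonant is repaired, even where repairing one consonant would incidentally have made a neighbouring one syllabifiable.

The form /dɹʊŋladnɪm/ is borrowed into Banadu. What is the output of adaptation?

ɹʊlanɪ

Under (C)V, the unsyllabifiable consonants are /d/, /ŋ/, /d/, /m/ (no codas are permitted; onsets are limited to one consonant).
Deletion applies to /d/, /ŋ/, /d/, /m/.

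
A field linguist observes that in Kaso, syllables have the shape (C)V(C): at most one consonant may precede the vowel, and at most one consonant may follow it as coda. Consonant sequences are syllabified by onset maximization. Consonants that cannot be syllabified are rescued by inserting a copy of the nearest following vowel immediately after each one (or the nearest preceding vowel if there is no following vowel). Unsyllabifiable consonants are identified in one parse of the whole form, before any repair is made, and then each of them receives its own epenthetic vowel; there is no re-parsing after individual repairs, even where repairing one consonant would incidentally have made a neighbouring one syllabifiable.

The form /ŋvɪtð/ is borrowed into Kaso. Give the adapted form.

ŋɪvɪtðɪ

The consonants /ŋ/, /ð/ cannot be parsed into a legal (C)V(C) syllable (at most one coda consonant is licensed; onsets are limited to one consonant).
Inserting the epenthetic vowel yields /ŋ/ → /ŋɪ/, /ð/ → /ðɪ/.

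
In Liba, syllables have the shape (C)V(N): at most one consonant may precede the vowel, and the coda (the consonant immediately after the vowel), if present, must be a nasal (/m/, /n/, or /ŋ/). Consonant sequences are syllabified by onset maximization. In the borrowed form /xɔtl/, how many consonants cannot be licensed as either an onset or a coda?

The consonants /t/, /l/ cannot be parsed into a legal (C)V(N) syllable (only a nasal (/m/, /n/, or /ŋ/) is licensed in coda position; onsets are limited to one consonant).

2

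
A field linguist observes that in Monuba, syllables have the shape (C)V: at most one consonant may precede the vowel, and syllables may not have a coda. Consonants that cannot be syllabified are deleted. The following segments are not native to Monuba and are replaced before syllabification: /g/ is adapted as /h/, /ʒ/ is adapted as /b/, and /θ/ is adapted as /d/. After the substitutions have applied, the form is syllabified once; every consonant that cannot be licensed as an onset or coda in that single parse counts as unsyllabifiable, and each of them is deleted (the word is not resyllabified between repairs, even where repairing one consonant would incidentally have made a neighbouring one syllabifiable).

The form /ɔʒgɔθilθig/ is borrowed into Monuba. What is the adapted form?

ɔhɔdidi

Substitution: /ʒ/ → /b/, /g/ → /h/, /θ/ → /d/, giving /ɔbhɔdildih/.
The consonants /b/, /l/, /h/ cannot be parsed into a legal (C)V syllable (no codas are permitted; onsets are limited to one consonant).
Each unlicensed consonant is deleted: /b/, /l/, /h/.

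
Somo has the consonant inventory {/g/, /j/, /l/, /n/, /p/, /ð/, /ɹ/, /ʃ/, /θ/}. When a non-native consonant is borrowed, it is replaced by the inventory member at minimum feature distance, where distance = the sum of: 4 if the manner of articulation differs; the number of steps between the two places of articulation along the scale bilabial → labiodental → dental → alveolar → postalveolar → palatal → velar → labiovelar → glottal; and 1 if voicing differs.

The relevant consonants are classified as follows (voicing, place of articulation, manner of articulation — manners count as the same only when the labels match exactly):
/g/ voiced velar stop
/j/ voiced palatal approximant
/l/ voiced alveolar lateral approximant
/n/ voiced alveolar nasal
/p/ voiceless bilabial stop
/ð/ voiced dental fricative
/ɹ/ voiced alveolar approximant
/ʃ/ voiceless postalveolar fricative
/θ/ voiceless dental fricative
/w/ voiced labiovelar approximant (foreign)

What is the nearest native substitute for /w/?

j

/j/ is closest: same manner (approximant), place distance 2 (labiovelar→palatal), same voicing; total 2. Next closest is /ɹ/ at distance 4.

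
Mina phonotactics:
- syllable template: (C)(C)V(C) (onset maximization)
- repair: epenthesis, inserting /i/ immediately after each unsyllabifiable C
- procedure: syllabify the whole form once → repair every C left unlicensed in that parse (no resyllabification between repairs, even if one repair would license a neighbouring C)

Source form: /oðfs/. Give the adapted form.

oðfisi

The consonants /f/, /s/ cannot be parsed into a legal (C)(C)V(C) syllable (at most one coda consonant is licensed; onsets may contain at most 2 consonants).
Inserting the epenthetic vowel yields /f/ → /fi/, /s/ → /si/.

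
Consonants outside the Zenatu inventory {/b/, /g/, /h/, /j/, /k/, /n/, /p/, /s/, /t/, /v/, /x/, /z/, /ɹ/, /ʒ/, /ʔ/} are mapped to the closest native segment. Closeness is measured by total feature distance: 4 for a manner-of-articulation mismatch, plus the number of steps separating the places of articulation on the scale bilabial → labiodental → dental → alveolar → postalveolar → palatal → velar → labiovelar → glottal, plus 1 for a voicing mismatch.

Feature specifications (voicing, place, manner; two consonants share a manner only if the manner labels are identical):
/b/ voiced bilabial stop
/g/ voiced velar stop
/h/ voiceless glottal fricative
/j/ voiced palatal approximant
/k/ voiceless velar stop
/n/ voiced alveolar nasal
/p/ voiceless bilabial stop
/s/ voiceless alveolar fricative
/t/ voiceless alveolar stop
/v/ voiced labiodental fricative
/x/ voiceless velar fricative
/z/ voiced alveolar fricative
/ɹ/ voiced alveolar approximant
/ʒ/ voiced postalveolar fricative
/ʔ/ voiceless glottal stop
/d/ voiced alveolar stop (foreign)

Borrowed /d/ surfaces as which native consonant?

/t/ is closest: same manner (stop), place distance 0 (alveolar→alveolar), voicing differs (+1); total 1. Next closest is /b/ at distance 3.

t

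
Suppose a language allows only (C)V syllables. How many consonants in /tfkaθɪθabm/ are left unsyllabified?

Syllabifying with onset maximization leaves /t/, /f/, /b/, /m/ stranded (no codas are permitted; onsets are limited to one consonant).

4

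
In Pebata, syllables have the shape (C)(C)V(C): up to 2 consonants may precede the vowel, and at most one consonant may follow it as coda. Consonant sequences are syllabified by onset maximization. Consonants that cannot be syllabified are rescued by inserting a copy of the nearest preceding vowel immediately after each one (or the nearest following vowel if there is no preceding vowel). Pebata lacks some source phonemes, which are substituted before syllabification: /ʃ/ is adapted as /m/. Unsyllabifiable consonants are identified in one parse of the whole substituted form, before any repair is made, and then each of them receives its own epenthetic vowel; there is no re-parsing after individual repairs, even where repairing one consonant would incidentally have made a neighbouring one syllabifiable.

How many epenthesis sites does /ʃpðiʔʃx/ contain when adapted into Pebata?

After substitution the input is /mpðiʔmx/.
The unsyllabifiable consonants are /m/, /m/, /x/; each receives one epenthetic vowel.

3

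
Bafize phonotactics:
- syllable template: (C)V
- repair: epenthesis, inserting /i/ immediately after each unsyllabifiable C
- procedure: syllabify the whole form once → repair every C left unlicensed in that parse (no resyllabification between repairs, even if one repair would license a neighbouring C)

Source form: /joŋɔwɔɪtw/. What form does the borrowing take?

joŋɔwɔɪtiwi

Under (C)V, the unsyllabifiable consonants are /t/, /w/ (no codas are permitted; onsets are limited to one consonant).
Epenthesis after each stranded consonant: /t/ → /ti/, /w/ → /wi/.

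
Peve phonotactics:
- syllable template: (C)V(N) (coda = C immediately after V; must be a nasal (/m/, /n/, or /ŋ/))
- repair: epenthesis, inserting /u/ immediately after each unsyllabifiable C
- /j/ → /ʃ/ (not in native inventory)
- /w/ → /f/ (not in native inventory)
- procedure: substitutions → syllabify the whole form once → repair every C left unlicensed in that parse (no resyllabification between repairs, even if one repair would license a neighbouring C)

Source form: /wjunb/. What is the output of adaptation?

Substitution: /w/ → /f/, /j/ → /ʃ/, giving /fʃunb/.
Under (C)V(N), the unsyllabifiable consonants are /f/, /b/ (only a nasal (/m/, /n/, or /ŋ/) is licensed in coda position; onsets are limited to one consonant).
Inserting the epenthetic vowel yields /f/ → /fu/, /b/ → /bu/.

fuʃunbu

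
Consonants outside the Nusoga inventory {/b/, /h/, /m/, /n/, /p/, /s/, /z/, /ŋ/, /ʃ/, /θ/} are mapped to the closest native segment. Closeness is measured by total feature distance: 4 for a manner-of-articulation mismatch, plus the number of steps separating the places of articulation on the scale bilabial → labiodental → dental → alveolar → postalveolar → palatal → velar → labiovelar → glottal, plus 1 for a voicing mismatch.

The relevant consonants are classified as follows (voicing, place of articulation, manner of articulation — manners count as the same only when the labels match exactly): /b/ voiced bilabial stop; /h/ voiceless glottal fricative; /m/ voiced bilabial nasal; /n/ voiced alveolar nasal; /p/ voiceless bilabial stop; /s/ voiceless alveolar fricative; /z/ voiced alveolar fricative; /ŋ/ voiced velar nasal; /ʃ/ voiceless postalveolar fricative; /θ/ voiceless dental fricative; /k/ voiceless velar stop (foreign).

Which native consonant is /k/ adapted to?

ŋ

/ŋ/ is closest: manner differs (stop→nasal, +4), place distance 0 (velar→velar), voicing differs (+1); total 5. Next closest is /h/ at distance 6.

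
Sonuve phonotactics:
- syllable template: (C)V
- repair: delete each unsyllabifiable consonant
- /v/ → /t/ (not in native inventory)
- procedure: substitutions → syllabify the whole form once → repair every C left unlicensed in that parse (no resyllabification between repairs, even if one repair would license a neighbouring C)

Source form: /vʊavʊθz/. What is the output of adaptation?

Substitution: /v/ → /t/, giving /tʊatʊθz/.
The consonants /θ/, /z/ cannot be parsed into a legal (C)V syllable (no codas are permitted; onsets are limited to one consonant).
Each unlicensed consonant is deleted: /θ/, /z/.

tʊatʊ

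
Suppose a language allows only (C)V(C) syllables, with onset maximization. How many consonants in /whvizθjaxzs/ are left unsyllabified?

Syllabifying with onset maximization leaves /w/, /h/, /θ/, /z/, /s/ stranded (at most one coda consonant is licensed; onsets are limited to one consonant).

5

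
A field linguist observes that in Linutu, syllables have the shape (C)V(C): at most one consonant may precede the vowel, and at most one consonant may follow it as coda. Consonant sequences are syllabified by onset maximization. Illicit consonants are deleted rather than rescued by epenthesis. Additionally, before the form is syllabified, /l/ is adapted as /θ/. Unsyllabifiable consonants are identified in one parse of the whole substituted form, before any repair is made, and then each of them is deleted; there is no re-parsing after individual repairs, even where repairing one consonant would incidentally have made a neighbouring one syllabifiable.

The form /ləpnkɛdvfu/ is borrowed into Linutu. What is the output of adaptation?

θəpkɛdfu

Substitution: /l/ → /θ/, giving /θəpnkɛdvfu/.
Syllabifying with onset maximization leaves /n/, /v/ stranded (at most one coda consonant is licensed; onsets are limited to one consonant).
Each unlicensed consonant is deleted: /n/, /v/.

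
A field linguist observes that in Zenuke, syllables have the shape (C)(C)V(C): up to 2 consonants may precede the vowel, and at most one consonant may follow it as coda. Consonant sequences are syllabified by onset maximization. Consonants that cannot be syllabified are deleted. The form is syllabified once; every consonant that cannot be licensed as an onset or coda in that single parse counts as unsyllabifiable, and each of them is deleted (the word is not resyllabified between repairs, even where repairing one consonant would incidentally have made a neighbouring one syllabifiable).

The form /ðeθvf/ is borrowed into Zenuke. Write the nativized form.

Syllabifying with onset maximization leaves /v/, /f/ stranded (at most one coda consonant is licensed; onsets may contain at most 2 consonants).
Each unlicensed consonant is deleted: /v/, /f/.

ðeθ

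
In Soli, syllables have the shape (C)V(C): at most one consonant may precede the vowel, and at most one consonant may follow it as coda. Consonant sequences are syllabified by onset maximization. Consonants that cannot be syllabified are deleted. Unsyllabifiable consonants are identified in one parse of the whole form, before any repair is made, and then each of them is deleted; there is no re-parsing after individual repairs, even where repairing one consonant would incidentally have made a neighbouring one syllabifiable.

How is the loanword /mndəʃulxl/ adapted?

Syllabifying with onset maximization leaves /m/, /n/, /x/, /l/ stranded (at most one coda consonant is licensed; onsets are limited to one consonant).
Deleting the stranded consonants removes /m/, /n/, /x/, /l/.

dəʃul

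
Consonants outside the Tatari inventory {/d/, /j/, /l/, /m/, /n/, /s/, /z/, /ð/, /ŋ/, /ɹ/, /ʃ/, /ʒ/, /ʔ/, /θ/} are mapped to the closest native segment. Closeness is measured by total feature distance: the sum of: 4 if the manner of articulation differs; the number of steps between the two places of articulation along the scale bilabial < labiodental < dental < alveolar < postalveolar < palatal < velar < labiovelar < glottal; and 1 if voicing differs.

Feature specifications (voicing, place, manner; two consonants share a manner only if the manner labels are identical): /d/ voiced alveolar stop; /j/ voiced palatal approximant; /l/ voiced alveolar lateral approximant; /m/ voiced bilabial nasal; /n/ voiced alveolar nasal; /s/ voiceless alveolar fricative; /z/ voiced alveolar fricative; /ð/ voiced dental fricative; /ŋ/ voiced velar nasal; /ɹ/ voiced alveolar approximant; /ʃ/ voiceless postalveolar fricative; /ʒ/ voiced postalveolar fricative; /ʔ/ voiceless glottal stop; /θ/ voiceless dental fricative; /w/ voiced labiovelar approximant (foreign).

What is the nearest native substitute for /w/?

j

/j/ is closest: same manner (approximant), place distance 2 (labiovelar→palatal), same voicing; total 2. Next closest is /ɹ/ at distance 4.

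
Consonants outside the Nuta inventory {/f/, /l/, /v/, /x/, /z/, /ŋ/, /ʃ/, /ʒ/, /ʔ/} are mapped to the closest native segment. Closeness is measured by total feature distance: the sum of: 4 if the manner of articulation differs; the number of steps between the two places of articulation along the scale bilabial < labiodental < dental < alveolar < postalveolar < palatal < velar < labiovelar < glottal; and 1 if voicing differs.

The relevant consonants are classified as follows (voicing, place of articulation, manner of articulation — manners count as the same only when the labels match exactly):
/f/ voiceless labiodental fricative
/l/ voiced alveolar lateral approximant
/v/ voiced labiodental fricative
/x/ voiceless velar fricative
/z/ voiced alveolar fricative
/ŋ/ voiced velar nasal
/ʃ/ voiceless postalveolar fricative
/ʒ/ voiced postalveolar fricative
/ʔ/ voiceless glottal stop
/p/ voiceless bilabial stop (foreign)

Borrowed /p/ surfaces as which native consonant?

/f/ is closest: manner differs (stop→fricative, +4), place distance 1 (bilabial→labiodental), same voicing; total 5. Next closest is /v/ at distance 6.

f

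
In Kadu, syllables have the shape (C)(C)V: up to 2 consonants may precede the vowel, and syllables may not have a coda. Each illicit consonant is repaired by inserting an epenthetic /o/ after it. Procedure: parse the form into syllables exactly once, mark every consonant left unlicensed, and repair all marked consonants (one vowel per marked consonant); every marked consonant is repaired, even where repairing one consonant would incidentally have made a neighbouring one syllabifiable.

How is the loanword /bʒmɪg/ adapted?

Syllabifying with onset maximization leaves /b/, /g/ stranded (no codas are permitted; onsets may contain at most 2 consonants).
Each unlicensed consonant becomes the onset of a new syllable: /b/ → /bo/, /g/ → /go/.

boʒmɪgo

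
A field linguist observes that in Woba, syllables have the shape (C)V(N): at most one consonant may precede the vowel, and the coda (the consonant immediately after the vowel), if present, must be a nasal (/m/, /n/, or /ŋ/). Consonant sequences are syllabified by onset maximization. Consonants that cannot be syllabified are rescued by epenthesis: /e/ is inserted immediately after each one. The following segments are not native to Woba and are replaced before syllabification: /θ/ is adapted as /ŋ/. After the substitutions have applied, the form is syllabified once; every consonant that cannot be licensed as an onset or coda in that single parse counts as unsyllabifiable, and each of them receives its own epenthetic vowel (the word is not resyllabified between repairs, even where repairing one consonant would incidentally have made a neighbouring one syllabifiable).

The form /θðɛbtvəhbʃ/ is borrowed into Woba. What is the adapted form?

ŋeðɛbetevəhebeʃe

Substitution: /θ/ → /ŋ/, giving /ŋðɛbtvəhbʃ/.
Under (C)V(N), the unsyllabifiable consonants are /ŋ/, /b/, /t/, /h/, /b/, /ʃ/ (only a nasal (/m/, /n/, or /ŋ/) is licensed in coda position; onsets are limited to one consonant).
Epenthesis after each stranded consonant: /ŋ/ → /ŋe/, /b/ → /be/, /t/ → /te/, /h/ → /he/, /b/ → /be/, /ʃ/ → /ʃe/.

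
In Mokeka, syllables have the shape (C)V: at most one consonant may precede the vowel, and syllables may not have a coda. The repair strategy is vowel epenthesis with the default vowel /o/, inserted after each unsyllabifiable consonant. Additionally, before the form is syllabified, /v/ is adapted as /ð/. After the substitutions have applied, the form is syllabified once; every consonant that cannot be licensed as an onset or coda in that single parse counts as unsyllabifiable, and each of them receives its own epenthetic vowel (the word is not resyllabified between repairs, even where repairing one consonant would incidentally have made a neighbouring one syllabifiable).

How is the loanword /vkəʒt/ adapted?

ðokəʒoto

Substitution: /v/ → /ð/, giving /ðkəʒt/.
The consonants /ð/, /ʒ/, /t/ cannot be parsed into a legal (C)V syllable (no codas are permitted; onsets are limited to one consonant).
Inserting the epenthetic vowel yields /ð/ → /ðo/, /ʒ/ → /ʒo/, /t/ → /to/.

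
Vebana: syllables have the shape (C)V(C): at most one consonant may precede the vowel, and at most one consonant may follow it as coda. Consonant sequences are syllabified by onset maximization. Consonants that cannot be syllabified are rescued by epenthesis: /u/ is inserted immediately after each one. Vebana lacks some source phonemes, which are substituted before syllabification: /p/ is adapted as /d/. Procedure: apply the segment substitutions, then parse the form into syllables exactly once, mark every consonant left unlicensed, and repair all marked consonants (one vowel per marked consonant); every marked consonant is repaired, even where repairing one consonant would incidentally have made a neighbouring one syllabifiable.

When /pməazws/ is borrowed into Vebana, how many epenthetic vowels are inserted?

3

After substitution the input is /dməazws/.
The unsyllabifiable consonants are /d/, /w/, /s/; each receives one epenthetic vowel.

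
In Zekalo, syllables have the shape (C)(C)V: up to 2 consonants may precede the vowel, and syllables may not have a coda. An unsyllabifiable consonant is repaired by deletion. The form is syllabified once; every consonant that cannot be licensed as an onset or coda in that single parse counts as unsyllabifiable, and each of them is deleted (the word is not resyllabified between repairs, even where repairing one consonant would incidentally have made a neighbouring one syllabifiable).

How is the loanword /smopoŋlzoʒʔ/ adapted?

smopolzo

Syllabifying with onset maximization leaves /ŋ/, /ʒ/, /ʔ/ stranded (no codas are permitted; onsets may contain at most 2 consonants).
Deleting the stranded consonants removes /ŋ/, /ʒ/, /ʔ/.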